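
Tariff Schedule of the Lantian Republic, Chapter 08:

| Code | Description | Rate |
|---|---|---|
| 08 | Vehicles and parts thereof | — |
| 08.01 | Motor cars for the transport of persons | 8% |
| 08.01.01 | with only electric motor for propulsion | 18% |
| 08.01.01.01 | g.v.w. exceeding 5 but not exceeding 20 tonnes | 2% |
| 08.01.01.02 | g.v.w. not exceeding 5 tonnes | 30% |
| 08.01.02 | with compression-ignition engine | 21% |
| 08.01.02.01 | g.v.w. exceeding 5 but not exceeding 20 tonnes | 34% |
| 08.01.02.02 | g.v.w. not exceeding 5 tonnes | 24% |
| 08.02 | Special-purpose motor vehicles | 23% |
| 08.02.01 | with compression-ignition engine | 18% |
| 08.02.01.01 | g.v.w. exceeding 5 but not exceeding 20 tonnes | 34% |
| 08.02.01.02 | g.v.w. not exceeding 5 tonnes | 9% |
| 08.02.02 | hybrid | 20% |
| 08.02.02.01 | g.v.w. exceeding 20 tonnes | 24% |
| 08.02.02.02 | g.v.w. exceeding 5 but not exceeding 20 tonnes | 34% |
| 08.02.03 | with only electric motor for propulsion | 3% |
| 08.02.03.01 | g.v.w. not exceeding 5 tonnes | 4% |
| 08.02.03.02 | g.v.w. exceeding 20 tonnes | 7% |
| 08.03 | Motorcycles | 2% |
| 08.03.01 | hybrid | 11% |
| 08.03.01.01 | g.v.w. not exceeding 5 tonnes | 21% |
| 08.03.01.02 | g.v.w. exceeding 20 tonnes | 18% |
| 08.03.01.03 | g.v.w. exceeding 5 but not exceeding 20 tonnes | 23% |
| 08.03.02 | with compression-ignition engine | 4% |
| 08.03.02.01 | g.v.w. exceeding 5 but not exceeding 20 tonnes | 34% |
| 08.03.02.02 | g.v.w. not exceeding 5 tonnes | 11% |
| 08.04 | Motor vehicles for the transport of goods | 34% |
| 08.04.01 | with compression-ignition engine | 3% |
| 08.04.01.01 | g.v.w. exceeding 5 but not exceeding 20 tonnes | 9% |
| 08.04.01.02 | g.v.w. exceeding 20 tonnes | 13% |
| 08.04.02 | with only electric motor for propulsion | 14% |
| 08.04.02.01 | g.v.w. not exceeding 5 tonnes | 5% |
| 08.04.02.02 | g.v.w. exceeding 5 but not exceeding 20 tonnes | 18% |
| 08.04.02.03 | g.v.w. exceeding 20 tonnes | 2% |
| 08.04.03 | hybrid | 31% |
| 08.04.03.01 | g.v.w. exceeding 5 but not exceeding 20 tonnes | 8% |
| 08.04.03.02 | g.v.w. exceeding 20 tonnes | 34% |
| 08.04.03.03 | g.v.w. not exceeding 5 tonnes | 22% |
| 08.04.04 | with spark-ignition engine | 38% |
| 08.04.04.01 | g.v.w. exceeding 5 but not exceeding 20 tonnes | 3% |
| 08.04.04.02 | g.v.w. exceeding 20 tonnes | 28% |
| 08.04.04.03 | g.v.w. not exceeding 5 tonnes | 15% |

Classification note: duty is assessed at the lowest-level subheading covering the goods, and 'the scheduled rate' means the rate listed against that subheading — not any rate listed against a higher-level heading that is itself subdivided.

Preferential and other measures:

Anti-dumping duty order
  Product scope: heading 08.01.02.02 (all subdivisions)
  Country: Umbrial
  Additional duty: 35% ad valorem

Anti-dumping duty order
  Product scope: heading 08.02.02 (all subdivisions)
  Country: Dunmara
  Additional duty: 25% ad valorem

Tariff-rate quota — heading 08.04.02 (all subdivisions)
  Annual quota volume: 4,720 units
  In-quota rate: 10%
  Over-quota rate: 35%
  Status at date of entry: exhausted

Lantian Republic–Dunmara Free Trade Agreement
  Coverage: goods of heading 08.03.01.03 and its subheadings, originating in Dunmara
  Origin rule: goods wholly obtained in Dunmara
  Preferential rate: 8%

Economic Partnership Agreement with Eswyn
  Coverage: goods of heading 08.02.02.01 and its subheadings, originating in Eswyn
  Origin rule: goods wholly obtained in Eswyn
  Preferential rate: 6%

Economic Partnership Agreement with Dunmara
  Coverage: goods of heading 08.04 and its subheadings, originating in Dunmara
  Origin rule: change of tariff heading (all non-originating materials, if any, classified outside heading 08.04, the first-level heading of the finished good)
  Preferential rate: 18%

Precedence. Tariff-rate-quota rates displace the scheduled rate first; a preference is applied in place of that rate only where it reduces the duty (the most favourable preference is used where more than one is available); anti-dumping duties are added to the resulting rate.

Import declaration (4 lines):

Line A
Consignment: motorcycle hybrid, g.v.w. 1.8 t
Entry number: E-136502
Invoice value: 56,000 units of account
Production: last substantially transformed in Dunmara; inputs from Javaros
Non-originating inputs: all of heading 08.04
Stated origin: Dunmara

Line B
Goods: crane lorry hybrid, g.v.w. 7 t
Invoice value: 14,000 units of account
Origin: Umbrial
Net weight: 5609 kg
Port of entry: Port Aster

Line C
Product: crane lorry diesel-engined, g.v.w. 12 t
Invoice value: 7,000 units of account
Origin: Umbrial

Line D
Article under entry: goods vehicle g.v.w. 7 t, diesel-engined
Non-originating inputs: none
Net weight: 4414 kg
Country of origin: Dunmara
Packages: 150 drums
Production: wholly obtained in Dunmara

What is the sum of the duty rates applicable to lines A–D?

Line A: motorcycle → 08.03; hybrid → 08.03.01; g.v.w. 1.8 t → 08.03.01.01. Scheduled 21%. Dunmara agreement on 08.03.01.03: 08.03.01.01 not covered; Dunmara agreement on 08.04: 08.03.01.01 not covered. → 21%.
Line B: crane lorry → 08.02; hybrid → 08.02.02; g.v.w. 7 t → 08.02.02.02. Scheduled 34%. No special measure applies. → 34%.
Line C: crane lorry → 08.02; diesel-engined → 08.02.01; g.v.w. 12 t → 08.02.01.01. Scheduled 34%. No special measure applies. → 34%.
Line D: goods vehicle → 08.04; diesel-engined → 08.04.01; g.v.w. 7 t → 08.04.01.01. Scheduled 9%. Dunmara agreement on 08.03.01.03: 08.04.01.01 not covered; Dunmara agreement on 08.04: CTH met → 18% available; preference 18% not lower than 9% → no reduction. → 9%.
Sum: 21% + 34% + 34% + 9% = 98%.

98%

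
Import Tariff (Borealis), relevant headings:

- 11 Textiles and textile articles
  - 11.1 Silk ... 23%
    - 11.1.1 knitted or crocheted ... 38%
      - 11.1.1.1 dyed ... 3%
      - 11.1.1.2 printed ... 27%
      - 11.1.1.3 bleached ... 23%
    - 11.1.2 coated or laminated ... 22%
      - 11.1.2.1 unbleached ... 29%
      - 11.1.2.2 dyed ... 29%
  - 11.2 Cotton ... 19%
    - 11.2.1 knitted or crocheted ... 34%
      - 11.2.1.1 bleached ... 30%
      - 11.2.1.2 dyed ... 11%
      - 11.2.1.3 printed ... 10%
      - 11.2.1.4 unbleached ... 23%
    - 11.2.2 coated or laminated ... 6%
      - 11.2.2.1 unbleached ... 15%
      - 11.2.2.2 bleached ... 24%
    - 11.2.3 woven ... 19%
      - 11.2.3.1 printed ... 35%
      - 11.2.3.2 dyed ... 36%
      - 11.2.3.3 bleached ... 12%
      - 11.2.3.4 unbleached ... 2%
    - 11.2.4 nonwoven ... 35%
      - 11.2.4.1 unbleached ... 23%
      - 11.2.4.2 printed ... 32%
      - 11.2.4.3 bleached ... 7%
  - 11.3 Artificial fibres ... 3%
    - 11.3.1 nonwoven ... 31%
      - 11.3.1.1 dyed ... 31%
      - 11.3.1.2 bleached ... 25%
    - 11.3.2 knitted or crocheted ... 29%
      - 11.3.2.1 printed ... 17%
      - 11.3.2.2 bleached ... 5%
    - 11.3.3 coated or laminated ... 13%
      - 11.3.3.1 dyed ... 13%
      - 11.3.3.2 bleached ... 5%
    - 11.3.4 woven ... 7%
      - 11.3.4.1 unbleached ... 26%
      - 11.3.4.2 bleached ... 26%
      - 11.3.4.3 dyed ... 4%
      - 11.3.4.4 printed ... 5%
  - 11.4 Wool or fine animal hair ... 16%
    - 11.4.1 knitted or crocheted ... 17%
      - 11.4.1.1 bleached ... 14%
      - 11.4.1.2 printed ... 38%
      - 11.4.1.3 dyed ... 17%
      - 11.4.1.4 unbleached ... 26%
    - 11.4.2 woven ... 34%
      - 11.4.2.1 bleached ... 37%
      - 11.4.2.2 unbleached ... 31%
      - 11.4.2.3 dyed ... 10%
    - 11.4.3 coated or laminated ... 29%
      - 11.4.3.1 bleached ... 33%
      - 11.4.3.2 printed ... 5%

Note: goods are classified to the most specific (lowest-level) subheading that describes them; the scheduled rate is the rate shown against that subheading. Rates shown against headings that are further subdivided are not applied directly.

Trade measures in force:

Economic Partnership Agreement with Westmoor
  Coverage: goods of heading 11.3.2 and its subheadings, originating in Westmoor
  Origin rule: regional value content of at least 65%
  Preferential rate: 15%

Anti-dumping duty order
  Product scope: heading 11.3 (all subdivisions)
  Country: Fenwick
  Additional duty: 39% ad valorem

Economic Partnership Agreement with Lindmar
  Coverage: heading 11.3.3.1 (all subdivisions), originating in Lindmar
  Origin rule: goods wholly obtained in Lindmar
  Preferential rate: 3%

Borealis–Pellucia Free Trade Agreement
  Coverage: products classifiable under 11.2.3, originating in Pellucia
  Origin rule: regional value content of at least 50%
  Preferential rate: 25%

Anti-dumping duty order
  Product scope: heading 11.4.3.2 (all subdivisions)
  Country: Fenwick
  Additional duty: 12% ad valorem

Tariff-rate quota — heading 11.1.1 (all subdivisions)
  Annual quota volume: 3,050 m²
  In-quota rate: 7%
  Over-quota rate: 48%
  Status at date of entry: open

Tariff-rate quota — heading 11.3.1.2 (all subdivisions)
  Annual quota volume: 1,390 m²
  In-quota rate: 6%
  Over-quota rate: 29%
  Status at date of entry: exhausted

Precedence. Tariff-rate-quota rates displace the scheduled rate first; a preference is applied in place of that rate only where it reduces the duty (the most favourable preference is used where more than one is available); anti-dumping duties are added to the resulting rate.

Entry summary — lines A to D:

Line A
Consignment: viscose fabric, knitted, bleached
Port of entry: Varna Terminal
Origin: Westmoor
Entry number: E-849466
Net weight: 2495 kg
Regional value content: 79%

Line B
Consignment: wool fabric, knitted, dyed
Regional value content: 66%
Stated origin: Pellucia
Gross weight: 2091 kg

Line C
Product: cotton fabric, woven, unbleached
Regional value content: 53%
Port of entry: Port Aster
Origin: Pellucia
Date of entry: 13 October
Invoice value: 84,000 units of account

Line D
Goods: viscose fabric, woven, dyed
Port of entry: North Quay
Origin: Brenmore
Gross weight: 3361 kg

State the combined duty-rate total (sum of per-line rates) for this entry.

28%

Line A: viscose → 11.3; knitted → 11.3.2; bleached → 11.3.2.2. Scheduled 5%. Westmoor agreement on 11.3.2: RVC ≥ 65% → 15% available; preference 15% not lower than 5% → no reduction. → 5%.
Line B: wool → 11.4; knitted → 11.4.1; dyed → 11.4.1.3. Scheduled 17%. Pellucia agreement on 11.2.3: 11.4.1.3 not covered. → 17%.
Line C: cotton → 11.2; woven → 11.2.3; unbleached → 11.2.3.4. Scheduled 2%. Pellucia agreement on 11.2.3: RVC ≥ 50% → 25% available; preference 25% not lower than 2% → no reduction. → 2%.
Line D: viscose → 11.3; woven → 11.3.4; dyed → 11.3.4.3. Scheduled 4%. No special measure applies. → 4%.
Sum: 5% + 17% + 2% + 4% = 28%.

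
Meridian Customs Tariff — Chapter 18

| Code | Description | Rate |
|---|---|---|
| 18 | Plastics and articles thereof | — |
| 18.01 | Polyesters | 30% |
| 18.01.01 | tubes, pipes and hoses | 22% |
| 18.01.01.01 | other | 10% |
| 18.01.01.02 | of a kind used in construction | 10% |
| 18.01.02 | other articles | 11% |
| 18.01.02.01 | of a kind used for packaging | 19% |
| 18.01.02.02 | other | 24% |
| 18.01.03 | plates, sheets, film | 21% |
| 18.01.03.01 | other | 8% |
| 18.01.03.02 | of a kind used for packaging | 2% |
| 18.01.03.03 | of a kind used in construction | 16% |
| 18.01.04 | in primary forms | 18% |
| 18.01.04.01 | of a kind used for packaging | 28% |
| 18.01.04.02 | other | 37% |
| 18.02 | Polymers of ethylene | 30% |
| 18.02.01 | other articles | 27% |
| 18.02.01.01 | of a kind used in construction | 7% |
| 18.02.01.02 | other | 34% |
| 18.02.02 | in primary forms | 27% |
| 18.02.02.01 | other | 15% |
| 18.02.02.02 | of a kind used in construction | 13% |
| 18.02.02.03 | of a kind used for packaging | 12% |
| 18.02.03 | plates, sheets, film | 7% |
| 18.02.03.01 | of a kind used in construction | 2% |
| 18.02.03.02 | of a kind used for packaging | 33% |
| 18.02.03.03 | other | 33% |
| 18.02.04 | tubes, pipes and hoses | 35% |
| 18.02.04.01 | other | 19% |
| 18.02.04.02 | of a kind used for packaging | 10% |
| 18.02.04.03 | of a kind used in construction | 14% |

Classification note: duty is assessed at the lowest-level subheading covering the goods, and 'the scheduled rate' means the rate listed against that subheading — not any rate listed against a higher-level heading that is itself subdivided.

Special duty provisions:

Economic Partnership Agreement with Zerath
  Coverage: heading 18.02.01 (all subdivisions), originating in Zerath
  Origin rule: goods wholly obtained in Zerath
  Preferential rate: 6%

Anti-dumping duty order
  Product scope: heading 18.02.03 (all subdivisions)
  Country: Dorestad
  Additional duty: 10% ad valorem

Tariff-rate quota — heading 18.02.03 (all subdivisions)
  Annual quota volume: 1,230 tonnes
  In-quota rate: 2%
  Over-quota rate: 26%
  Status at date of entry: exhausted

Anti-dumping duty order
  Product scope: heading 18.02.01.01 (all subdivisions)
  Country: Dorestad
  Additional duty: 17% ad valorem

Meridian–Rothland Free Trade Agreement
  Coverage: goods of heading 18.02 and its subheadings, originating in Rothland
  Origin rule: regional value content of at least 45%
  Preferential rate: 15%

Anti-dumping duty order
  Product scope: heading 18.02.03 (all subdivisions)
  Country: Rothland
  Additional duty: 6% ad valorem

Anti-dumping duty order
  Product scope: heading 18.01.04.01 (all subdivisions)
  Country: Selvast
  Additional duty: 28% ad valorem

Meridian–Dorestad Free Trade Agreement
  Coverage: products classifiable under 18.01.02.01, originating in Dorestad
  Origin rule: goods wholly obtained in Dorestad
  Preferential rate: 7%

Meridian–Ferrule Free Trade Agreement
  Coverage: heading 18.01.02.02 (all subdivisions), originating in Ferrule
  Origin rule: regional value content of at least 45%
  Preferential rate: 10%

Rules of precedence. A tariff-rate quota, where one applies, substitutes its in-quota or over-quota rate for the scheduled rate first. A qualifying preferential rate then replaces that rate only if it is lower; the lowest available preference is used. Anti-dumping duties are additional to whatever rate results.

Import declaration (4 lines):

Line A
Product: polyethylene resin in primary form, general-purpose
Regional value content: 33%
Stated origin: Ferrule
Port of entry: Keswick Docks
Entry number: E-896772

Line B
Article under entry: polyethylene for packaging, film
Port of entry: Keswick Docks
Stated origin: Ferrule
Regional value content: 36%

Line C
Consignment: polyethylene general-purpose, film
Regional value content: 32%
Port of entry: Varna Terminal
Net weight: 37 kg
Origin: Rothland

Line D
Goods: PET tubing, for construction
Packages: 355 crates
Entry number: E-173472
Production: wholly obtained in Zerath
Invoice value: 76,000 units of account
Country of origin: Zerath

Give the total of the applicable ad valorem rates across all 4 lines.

83%

Line A: polyethylene → 18.02; resin in primary form → 18.02.02; general-purpose → 18.02.02.01. Scheduled 15%. Ferrule agreement on 18.01.02.02: 18.02.02.01 not covered. → 15%.
Line B: polyethylene → 18.02; film → 18.02.03; for packaging → 18.02.03.02. Scheduled 33%. quota on 18.02.03 exhausted → over-quota 26%; Ferrule agreement on 18.01.02.02: 18.02.03.02 not covered. → 26%.
Line C: polyethylene → 18.02; film → 18.02.03; general-purpose → 18.02.03.03. Scheduled 33%. quota on 18.02.03 exhausted → over-quota 26%; Rothland agreement on 18.02: RVC < 45%; anti-dumping (Rothland, 18.02.03): +6%; total 26% + 6% = 32%. → 32%.
Line D: PET → 18.01; tubing → 18.01.01; for construction → 18.01.01.02. Scheduled 10%. Zerath agreement on 18.02.01: 18.01.01.02 not covered. → 10%.
Sum: 15% + 26% + 32% + 10% = 83%.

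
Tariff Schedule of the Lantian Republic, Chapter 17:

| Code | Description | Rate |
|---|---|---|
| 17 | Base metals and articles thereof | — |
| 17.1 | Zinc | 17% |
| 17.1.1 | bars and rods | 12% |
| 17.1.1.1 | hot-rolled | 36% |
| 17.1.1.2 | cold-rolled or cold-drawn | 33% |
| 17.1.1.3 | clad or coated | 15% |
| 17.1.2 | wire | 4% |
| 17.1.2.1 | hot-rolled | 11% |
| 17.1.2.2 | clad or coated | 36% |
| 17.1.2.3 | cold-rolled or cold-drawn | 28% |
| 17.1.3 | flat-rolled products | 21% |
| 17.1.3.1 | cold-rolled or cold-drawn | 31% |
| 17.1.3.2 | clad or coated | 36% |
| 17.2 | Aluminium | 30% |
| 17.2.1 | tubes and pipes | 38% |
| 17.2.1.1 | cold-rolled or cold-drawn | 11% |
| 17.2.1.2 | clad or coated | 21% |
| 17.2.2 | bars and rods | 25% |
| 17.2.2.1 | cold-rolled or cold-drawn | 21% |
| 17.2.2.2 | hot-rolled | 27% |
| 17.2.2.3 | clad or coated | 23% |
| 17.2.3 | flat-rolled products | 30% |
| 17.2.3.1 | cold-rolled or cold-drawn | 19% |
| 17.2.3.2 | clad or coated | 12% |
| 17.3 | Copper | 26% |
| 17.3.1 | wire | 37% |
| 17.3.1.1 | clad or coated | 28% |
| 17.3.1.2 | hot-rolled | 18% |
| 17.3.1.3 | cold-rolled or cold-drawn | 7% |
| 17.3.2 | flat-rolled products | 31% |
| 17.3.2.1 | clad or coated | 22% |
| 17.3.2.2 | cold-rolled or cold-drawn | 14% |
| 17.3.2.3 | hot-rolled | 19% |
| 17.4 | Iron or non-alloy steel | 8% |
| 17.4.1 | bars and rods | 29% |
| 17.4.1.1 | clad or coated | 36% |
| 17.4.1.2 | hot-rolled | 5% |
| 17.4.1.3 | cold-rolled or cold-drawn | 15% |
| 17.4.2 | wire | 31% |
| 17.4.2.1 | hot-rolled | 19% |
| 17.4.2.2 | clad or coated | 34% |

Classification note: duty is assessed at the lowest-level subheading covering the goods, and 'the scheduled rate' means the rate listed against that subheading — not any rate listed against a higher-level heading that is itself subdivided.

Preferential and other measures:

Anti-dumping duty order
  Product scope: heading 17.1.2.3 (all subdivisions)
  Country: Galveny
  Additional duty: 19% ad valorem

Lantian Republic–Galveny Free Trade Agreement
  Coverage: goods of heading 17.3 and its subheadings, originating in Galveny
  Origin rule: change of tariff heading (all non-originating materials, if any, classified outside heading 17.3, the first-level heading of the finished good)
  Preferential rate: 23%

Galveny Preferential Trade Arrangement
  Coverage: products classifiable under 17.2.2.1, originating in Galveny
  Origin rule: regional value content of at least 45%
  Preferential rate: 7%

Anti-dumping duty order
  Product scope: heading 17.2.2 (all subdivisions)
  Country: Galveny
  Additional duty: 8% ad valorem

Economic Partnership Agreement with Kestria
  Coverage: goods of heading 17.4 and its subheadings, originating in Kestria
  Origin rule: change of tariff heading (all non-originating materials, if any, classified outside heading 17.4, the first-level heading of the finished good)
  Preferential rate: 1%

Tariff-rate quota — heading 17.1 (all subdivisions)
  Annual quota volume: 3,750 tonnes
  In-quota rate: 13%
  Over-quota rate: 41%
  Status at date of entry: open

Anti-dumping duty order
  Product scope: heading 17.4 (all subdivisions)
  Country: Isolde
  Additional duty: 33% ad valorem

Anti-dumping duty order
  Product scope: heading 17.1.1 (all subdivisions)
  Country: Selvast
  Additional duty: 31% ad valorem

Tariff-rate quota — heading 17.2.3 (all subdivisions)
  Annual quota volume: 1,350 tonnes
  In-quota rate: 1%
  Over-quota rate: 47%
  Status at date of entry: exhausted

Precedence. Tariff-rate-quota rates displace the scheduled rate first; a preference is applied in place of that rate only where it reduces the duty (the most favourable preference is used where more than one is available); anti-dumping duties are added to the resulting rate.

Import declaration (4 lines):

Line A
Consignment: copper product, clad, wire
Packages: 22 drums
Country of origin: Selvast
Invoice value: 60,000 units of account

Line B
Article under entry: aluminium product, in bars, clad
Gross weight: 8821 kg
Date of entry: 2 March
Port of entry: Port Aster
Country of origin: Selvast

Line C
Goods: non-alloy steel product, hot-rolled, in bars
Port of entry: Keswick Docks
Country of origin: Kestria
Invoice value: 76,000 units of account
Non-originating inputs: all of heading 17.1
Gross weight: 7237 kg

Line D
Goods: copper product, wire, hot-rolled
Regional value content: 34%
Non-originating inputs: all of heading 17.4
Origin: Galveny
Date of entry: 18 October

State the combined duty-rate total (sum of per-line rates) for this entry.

70%

Line A: copper → 17.3; wire → 17.3.1; clad → 17.3.1.1. Scheduled 28%. No special measure applies. → 28%.
Line B: aluminium → 17.2; in bars → 17.2.2; clad → 17.2.2.3. Scheduled 23%. No special measure applies. → 23%.
Line C: non-alloy steel → 17.4; in bars → 17.4.1; hot-rolled → 17.4.1.2. Scheduled 5%. Kestria agreement on 17.4: CTH met → 1% available; preferential 1%. → 1%.
Line D: copper → 17.3; wire → 17.3.1; hot-rolled → 17.3.1.2. Scheduled 18%. Galveny agreement on 17.3: CTH met → 23% available; Galveny agreement on 17.2.2.1: 17.3.1.2 not covered; preference 23% not lower than 18% → no reduction. → 18%.
Sum: 28% + 23% + 1% + 18% = 70%.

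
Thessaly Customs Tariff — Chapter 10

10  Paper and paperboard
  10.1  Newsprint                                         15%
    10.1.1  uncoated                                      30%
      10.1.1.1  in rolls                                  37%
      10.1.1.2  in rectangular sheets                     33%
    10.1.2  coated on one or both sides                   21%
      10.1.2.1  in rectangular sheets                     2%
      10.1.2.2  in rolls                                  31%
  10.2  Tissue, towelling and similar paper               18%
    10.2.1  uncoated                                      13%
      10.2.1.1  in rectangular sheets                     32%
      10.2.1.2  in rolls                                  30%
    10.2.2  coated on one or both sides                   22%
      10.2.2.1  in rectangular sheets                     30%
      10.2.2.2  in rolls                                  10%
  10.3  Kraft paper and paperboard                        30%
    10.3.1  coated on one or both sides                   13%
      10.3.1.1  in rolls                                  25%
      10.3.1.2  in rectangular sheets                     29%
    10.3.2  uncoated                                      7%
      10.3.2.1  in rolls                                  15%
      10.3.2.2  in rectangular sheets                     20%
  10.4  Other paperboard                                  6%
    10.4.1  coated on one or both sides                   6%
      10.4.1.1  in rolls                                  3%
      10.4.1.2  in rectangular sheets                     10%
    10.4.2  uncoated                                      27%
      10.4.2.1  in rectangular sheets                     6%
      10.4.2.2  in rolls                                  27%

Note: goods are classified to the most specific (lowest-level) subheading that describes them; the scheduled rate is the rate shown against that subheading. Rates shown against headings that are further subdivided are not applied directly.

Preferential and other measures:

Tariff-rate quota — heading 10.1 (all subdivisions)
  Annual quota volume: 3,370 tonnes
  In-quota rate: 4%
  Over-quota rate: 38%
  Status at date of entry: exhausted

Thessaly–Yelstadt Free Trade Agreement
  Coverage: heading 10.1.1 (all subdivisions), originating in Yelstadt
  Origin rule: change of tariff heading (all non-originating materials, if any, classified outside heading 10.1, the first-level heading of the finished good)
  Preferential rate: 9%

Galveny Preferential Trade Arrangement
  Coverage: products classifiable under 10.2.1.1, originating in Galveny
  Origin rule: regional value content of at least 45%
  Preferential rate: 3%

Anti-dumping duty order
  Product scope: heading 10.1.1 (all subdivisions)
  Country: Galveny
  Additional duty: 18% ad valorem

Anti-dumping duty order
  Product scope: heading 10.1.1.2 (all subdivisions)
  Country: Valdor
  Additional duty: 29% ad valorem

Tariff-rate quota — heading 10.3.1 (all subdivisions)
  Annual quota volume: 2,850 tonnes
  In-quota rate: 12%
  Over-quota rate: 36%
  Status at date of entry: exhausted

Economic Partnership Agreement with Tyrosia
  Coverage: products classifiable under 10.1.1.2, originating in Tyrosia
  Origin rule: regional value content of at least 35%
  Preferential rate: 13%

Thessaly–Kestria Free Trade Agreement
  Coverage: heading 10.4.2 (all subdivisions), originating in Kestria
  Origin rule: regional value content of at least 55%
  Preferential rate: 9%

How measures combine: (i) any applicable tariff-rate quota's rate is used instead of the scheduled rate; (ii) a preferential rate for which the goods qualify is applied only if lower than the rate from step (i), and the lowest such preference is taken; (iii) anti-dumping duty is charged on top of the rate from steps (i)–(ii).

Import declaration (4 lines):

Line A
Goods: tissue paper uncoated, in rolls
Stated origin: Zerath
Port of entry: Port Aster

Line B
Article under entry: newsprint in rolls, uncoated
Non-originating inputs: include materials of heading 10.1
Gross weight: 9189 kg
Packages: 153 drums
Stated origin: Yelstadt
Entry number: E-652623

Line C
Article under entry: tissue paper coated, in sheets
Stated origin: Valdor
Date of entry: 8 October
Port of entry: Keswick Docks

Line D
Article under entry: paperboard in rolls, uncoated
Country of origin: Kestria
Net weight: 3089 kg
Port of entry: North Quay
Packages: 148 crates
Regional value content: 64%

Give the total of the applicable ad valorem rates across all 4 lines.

Line A: tissue paper → 10.2; uncoated → 10.2.1; in rolls → 10.2.1.2. Scheduled 30%. No special measure applies. → 30%.
Line B: newsprint → 10.1; uncoated → 10.1.1; in rolls → 10.1.1.1. Scheduled 37%. quota on 10.1 exhausted → over-quota 38%; Yelstadt agreement on 10.1.1: CTH not met. → 38%.
Line C: tissue paper → 10.2; coated → 10.2.2; in sheets → 10.2.2.1. Scheduled 30%. No special measure applies. → 30%.
Line D: paperboard → 10.4; uncoated → 10.4.2; in rolls → 10.4.2.2. Scheduled 27%. Kestria agreement on 10.4.2: RVC ≥ 55% → 9% available; preferential 9%. → 9%.
Sum: 30% + 38% + 30% + 9% = 107%.

107%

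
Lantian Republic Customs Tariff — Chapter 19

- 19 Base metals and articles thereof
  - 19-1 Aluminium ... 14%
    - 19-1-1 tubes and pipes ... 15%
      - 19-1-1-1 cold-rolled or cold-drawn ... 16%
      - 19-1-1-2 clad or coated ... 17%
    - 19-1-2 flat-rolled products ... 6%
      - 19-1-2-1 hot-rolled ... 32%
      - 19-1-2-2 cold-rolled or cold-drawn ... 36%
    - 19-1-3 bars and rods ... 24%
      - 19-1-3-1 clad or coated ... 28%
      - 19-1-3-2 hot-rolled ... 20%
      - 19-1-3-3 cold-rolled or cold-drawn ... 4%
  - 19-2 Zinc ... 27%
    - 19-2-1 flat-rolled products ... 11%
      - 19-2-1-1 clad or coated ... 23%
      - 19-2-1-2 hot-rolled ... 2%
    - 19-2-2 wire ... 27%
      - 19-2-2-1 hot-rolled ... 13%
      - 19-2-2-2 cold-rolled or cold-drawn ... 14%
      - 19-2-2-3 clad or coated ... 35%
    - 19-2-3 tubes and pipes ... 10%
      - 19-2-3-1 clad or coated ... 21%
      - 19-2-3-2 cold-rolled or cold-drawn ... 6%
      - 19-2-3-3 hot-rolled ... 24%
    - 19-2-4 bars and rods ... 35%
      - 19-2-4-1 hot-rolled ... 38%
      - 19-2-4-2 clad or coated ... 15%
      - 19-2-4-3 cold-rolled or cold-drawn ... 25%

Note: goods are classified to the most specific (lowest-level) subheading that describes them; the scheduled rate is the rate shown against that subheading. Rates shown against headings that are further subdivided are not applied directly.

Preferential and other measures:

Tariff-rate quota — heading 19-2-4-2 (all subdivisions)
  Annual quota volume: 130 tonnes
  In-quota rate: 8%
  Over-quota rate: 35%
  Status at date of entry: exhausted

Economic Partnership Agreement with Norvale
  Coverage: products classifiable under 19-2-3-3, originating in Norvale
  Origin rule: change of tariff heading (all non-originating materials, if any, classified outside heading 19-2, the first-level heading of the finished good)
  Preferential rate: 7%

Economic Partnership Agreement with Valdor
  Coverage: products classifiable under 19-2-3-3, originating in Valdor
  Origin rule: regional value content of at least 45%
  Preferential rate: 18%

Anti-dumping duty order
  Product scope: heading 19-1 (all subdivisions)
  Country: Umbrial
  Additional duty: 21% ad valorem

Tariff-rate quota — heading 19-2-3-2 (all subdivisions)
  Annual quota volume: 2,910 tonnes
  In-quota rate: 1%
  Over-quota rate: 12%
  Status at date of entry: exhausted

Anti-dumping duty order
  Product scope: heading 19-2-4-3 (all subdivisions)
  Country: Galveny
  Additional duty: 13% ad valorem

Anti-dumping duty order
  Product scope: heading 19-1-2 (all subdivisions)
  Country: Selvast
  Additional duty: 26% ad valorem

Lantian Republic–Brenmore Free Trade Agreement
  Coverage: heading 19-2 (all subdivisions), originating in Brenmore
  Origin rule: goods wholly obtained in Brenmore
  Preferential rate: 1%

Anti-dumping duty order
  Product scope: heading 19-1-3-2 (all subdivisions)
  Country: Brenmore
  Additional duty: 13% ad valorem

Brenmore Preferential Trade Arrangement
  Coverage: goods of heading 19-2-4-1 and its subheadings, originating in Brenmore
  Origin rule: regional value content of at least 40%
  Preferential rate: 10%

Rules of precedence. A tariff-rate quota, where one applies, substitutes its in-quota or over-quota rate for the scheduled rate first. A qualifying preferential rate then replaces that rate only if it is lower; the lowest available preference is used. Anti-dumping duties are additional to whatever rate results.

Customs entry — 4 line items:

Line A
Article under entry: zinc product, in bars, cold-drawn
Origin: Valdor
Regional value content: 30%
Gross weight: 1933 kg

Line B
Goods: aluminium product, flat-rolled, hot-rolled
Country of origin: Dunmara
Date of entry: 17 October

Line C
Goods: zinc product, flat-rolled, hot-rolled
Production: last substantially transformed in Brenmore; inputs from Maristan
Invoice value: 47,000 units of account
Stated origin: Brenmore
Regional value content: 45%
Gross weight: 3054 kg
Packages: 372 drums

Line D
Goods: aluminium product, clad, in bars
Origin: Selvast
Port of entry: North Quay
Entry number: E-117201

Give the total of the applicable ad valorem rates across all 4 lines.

Line A: zinc → 19-2; in bars → 19-2-4; cold-drawn → 19-2-4-3. Scheduled 25%. Valdor agreement on 19-2-3-3: 19-2-4-3 not covered. → 25%.
Line B: aluminium → 19-1; flat-rolled → 19-1-2; hot-rolled → 19-1-2-1. Scheduled 32%. No special measure applies. → 32%.
Line C: zinc → 19-2; flat-rolled → 19-2-1; hot-rolled → 19-2-1-2. Scheduled 2%. Brenmore agreement on 19-2: not wholly obtained; Brenmore agreement on 19-2-4-1: 19-2-1-2 not covered. → 2%.
Line D: aluminium → 19-1; in bars → 19-1-3; clad → 19-1-3-1. Scheduled 28%. No special measure applies. → 28%.
Sum: 25% + 32% + 2% + 28% = 87%.

87%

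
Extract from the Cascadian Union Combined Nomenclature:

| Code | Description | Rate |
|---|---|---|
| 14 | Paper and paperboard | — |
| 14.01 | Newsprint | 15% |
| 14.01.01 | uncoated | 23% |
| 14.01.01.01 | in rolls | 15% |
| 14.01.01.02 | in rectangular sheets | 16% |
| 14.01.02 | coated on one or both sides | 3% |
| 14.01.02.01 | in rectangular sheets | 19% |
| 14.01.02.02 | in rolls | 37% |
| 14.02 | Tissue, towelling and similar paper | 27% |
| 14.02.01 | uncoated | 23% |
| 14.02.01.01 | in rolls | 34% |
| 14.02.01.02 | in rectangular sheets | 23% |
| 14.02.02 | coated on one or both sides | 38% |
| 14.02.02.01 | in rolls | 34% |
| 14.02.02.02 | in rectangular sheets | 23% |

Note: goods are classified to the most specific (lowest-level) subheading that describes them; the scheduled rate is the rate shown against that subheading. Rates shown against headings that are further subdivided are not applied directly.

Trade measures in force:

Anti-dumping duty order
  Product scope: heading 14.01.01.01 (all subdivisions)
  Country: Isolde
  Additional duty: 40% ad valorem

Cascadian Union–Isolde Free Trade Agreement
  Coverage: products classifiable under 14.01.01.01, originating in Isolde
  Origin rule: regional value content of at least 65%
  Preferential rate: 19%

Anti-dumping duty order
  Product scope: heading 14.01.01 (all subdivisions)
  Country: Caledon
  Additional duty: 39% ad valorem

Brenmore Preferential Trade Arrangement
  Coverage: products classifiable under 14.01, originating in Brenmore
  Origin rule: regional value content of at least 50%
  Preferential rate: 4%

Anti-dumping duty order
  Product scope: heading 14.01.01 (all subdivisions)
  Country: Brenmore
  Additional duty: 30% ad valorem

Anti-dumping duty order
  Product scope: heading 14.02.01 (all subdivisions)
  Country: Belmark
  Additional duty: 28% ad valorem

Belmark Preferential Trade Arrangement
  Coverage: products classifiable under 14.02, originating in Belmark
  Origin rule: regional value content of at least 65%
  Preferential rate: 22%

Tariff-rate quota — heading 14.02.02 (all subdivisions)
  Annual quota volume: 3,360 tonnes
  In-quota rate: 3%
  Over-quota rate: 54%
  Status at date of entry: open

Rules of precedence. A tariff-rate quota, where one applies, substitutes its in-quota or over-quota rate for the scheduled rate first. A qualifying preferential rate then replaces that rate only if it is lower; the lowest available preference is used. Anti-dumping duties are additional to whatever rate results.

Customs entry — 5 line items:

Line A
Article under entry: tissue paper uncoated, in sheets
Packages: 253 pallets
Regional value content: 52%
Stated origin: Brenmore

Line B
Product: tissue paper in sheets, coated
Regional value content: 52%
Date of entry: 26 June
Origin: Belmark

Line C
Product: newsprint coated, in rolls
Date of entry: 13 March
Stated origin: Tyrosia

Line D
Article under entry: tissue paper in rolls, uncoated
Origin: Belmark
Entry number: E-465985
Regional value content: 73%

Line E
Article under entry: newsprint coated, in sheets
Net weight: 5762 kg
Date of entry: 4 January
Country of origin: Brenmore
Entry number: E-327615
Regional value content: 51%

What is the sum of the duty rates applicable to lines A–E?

117%

Line A: tissue paper → 14.02; uncoated → 14.02.01; in sheets → 14.02.01.02. Scheduled 23%. Brenmore agreement on 14.01: 14.02.01.02 not covered. → 23%.
Line B: tissue paper → 14.02; coated → 14.02.02; in sheets → 14.02.02.02. Scheduled 23%. quota on 14.02.02 open → in-quota 3%; Belmark agreement on 14.02: RVC < 65%. → 3%.
Line C: newsprint → 14.01; coated → 14.01.02; in rolls → 14.01.02.02. Scheduled 37%. No special measure applies. → 37%.
Line D: tissue paper → 14.02; uncoated → 14.02.01; in rolls → 14.02.01.01. Scheduled 34%. Belmark agreement on 14.02: RVC ≥ 65% → 22% available; preferential 22%; anti-dumping (Belmark, 14.02.01): +28%; total 22% + 28% = 50%. → 50%.
Line E: newsprint → 14.01; coated → 14.01.02; in sheets → 14.01.02.01. Scheduled 19%. Brenmore agreement on 14.01: RVC ≥ 50% → 4% available; preferential 4%. → 4%.
Sum: 23% + 3% + 37% + 50% + 4% = 117%.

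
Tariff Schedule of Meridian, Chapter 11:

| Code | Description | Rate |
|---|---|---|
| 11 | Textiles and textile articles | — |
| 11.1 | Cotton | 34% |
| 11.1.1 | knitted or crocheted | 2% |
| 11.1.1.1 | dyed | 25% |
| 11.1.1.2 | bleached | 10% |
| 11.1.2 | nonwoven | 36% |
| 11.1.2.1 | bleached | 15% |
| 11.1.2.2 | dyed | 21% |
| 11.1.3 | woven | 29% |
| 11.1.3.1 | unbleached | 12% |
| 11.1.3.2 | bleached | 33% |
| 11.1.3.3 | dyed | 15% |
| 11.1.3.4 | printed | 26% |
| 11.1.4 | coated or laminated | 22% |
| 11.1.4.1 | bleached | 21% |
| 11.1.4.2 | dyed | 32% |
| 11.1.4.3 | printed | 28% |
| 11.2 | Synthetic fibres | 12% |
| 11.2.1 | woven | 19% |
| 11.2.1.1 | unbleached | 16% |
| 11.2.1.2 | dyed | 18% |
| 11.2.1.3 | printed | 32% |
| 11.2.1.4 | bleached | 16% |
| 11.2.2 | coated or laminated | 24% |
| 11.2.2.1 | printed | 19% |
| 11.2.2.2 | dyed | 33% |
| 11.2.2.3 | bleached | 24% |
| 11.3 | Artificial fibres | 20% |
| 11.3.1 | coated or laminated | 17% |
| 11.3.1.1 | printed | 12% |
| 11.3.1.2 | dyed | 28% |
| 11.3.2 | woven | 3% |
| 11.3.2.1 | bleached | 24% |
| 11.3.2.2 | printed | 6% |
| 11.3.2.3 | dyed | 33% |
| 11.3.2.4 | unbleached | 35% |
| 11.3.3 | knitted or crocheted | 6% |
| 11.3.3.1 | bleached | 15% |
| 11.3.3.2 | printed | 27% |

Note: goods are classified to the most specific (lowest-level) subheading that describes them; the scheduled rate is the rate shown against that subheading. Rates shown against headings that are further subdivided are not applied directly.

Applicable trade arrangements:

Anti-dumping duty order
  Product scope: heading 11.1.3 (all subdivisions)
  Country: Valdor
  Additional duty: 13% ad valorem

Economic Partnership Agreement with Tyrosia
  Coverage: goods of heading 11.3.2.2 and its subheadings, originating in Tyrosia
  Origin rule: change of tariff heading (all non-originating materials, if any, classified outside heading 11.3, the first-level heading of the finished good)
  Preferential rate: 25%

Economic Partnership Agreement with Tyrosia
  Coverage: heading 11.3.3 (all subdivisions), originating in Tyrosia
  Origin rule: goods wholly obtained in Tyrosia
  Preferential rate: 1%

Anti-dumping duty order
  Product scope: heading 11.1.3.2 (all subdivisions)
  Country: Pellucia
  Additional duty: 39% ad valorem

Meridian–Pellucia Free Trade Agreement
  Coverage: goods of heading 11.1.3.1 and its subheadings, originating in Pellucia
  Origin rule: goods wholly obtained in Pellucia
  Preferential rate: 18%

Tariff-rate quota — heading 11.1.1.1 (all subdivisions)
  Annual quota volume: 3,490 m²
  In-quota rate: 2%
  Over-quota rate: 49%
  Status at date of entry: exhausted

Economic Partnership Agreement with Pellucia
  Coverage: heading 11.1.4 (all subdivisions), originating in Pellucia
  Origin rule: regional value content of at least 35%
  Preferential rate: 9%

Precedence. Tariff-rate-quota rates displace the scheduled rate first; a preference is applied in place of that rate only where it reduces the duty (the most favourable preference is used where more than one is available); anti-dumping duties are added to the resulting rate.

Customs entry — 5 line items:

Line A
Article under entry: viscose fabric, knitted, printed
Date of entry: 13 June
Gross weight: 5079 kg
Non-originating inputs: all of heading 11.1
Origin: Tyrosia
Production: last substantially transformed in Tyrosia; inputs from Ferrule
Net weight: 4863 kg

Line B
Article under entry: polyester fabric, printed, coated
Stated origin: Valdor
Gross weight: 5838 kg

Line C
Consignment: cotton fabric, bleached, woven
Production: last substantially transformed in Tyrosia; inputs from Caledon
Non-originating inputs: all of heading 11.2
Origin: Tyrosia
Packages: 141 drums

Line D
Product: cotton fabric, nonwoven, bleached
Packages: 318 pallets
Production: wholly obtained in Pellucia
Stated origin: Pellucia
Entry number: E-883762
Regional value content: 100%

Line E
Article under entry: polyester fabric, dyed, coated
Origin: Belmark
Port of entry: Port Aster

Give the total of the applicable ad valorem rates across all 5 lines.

127%

Line A: viscose → 11.3; knitted → 11.3.3; printed → 11.3.3.2. Scheduled 27%. Tyrosia agreement on 11.3.2.2: 11.3.3.2 not covered; Tyrosia agreement on 11.3.3: not wholly obtained. → 27%.
Line B: polyester → 11.2; coated → 11.2.2; printed → 11.2.2.1. Scheduled 19%. No special measure applies. → 19%.
Line C: cotton → 11.1; woven → 11.1.3; bleached → 11.1.3.2. Scheduled 33%. Tyrosia agreement on 11.3.2.2: 11.1.3.2 not covered; Tyrosia agreement on 11.3.3: 11.1.3.2 not covered. → 33%.
Line D: cotton → 11.1; nonwoven → 11.1.2; bleached → 11.1.2.1. Scheduled 15%. Pellucia agreement on 11.1.3.1: 11.1.2.1 not covered; Pellucia agreement on 11.1.4: 11.1.2.1 not covered. → 15%.
Line E: polyester → 11.2; coated → 11.2.2; dyed → 11.2.2.2. Scheduled 33%. No special measure applies. → 33%.
Sum: 27% + 19% + 33% + 15% + 33% = 127%.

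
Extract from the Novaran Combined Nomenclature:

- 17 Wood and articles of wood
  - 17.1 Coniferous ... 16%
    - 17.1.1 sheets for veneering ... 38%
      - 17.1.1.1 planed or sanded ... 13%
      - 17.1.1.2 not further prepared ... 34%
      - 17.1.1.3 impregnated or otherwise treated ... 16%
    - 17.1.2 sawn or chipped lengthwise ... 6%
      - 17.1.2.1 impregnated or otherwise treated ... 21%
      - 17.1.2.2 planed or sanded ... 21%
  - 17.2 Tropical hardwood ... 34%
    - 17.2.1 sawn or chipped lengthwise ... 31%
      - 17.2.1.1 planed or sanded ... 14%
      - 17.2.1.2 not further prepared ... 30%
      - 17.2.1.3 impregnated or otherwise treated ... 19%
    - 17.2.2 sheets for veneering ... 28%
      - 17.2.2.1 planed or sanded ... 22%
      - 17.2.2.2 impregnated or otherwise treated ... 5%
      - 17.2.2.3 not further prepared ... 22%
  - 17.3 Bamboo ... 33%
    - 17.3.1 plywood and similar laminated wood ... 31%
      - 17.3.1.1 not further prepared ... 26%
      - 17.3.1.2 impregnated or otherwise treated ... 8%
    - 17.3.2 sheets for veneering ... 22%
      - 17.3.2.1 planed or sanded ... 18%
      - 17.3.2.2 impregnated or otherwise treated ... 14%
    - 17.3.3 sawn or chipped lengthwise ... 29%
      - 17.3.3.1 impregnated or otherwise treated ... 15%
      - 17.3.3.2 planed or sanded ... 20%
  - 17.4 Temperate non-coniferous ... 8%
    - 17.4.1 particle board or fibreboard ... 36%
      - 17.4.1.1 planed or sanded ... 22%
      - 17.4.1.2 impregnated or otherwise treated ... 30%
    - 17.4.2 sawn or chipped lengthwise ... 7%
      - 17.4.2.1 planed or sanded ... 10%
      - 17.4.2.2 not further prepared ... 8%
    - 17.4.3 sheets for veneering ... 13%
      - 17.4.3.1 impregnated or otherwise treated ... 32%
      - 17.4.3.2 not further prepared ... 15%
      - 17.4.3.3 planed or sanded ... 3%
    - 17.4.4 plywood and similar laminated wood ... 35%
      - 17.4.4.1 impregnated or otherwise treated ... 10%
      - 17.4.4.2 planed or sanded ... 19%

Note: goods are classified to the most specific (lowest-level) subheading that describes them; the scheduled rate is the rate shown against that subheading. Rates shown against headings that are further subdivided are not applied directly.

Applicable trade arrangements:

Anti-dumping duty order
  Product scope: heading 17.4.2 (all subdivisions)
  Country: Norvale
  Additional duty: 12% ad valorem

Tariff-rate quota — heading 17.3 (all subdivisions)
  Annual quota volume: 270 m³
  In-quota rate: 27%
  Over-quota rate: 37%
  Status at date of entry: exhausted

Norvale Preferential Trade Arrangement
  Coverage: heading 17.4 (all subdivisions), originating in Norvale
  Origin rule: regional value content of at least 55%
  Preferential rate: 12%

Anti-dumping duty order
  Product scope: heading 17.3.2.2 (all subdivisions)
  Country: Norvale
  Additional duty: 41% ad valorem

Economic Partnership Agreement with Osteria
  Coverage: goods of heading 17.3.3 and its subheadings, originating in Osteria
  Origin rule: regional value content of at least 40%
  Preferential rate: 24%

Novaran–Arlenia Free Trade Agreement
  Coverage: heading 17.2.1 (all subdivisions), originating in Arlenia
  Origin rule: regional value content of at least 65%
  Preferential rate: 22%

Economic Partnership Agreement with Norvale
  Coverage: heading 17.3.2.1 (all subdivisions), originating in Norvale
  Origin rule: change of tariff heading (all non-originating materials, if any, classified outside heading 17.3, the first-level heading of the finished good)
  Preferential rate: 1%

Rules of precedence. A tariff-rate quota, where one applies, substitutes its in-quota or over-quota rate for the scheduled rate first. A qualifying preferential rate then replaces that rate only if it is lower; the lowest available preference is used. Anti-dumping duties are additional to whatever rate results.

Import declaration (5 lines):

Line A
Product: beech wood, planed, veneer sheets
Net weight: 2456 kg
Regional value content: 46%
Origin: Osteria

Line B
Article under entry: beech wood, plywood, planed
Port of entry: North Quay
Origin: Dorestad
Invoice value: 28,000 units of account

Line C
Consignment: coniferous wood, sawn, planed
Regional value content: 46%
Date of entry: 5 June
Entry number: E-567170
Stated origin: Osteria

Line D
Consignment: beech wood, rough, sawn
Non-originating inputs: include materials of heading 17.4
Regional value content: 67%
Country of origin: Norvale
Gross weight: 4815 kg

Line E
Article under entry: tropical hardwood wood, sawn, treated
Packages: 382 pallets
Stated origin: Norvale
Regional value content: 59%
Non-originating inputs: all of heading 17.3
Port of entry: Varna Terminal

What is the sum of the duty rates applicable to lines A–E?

Line A: beech → 17.4; veneer sheets → 17.4.3; planed → 17.4.3.3. Scheduled 3%. Osteria agreement on 17.3.3: 17.4.3.3 not covered. → 3%.
Line B: beech → 17.4; plywood → 17.4.4; planed → 17.4.4.2. Scheduled 19%. No special measure applies. → 19%.
Line C: coniferous → 17.1; sawn → 17.1.2; planed → 17.1.2.2. Scheduled 21%. Osteria agreement on 17.3.3: 17.1.2.2 not covered. → 21%.
Line D: beech → 17.4; sawn → 17.4.2; rough → 17.4.2.2. Scheduled 8%. Norvale agreement on 17.4: RVC ≥ 55% → 12% available; Norvale agreement on 17.3.2.1: 17.4.2.2 not covered; preference 12% not lower than 8% → no reduction; anti-dumping (Norvale, 17.4.2): +12%; total 8% + 12% = 20%. → 20%.
Line E: tropical hardwood → 17.2; sawn → 17.2.1; treated → 17.2.1.3. Scheduled 19%. Norvale agreement on 17.4: 17.2.1.3 not covered; Norvale agreement on 17.3.2.1: 17.2.1.3 not covered. → 19%.
Sum: 3% + 19% + 21% + 20% + 19% = 82%.

82%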